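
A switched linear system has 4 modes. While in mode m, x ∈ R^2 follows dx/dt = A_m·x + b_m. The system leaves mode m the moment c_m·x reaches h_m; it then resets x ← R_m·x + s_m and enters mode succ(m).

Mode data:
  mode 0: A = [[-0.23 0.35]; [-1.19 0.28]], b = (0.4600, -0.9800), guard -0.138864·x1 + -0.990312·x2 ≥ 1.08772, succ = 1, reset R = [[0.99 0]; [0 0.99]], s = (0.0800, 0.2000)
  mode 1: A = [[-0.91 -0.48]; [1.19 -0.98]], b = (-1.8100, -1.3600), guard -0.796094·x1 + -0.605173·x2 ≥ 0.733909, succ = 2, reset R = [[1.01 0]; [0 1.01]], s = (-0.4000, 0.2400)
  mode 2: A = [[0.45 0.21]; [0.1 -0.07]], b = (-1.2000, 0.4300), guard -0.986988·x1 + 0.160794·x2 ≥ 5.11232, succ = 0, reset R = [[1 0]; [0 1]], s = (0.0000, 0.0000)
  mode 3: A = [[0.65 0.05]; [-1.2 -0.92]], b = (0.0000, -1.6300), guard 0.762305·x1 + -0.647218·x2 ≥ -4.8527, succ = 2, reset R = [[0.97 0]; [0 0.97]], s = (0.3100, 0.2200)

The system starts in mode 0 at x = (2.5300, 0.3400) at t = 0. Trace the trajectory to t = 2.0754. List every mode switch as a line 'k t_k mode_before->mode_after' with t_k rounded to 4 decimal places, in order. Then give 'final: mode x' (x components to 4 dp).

Mode 0: guard c·x = 1.0877 hit at Δt = 0.4341 (t = 0.4341), x⁻ = (2.4001, -1.4349) → reset → x⁺ = (2.4561, -1.2206), jump to mode 1
Mode 1: guard c·x = 0.7339 hit at Δt = 1.2152 (t = 1.6493), x⁻ = (-0.2831, -0.8403) → reset → x⁺ = (-0.6860, -0.6087), jump to mode 2
Mode 2: flow for 0.4261 to horizon, guard not reached → x = (-1.4470, -0.4547)

1 0.4341 0->1
2 1.6493 1->2
final: 2 -1.4470 -0.4547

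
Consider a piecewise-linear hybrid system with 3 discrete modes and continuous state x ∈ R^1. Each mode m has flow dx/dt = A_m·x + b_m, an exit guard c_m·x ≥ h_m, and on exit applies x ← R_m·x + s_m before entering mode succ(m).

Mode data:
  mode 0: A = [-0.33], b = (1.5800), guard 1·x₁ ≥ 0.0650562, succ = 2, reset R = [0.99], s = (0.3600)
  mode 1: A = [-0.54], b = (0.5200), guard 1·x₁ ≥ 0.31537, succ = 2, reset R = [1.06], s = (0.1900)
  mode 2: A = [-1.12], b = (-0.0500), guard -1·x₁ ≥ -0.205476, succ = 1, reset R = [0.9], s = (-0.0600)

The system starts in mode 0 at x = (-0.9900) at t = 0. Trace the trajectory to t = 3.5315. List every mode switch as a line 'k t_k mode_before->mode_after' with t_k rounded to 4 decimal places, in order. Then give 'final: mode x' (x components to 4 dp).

1 0.6110 0->2
2 1.1724 2->1
3 1.6498 1->2
4 2.3836 2->1
5 2.8610 1->2
final: 2 0.2238

Mode 0: guard c·x = 0.0651 hit at Δt = 0.6110 (t = 0.6110), x⁻ = (0.0651) → reset → x⁺ = (0.4244), jump to mode 2
Mode 2: guard c·x = -0.2055 hit at Δt = 0.5614 (t = 1.1724), x⁻ = (0.2055) → reset → x⁺ = (0.1249), jump to mode 1
Mode 1: guard c·x = 0.3154 hit at Δt = 0.4774 (t = 1.6498), x⁻ = (0.3154) → reset → x⁺ = (0.5243), jump to mode 2
Mode 2: guard c·x = -0.2055 hit at Δt = 0.7338 (t = 2.3836), x⁻ = (0.2055) → reset → x⁺ = (0.1249), jump to mode 1
Mode 1: guard c·x = 0.3154 hit at Δt = 0.4774 (t = 2.8610), x⁻ = (0.3154) → reset → x⁺ = (0.5243), jump to mode 2
Mode 2: flow for 0.6705 to horizon, guard not reached → x = (0.2238)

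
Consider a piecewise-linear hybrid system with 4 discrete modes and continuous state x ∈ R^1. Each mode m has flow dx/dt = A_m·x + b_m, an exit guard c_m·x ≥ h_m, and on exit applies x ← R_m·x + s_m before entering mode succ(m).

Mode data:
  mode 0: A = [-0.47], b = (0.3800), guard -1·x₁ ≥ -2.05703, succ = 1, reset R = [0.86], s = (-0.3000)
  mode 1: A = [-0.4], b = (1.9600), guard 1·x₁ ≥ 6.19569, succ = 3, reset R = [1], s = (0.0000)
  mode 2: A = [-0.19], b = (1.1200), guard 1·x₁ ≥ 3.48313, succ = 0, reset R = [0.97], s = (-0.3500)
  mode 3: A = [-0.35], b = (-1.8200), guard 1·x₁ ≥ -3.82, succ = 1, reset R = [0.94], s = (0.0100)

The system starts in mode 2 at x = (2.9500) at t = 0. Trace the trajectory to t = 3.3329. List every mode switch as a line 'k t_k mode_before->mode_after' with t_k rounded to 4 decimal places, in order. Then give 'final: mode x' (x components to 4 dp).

Mode 2: guard c·x = 3.4831 hit at Δt = 1.0512 (t = 1.0512), x⁻ = (3.4831) → reset → x⁺ = (3.0286), jump to mode 0
Mode 0: guard c·x = -2.0570 hit at Δt = 1.2247 (t = 2.2759), x⁻ = (2.0570) → reset → x⁺ = (1.4690), jump to mode 1
Mode 1: flow for 1.0570 to horizon, guard not reached → x = (2.6520)

1 1.0512 2->0
2 2.2759 0->1
final: 1 2.6520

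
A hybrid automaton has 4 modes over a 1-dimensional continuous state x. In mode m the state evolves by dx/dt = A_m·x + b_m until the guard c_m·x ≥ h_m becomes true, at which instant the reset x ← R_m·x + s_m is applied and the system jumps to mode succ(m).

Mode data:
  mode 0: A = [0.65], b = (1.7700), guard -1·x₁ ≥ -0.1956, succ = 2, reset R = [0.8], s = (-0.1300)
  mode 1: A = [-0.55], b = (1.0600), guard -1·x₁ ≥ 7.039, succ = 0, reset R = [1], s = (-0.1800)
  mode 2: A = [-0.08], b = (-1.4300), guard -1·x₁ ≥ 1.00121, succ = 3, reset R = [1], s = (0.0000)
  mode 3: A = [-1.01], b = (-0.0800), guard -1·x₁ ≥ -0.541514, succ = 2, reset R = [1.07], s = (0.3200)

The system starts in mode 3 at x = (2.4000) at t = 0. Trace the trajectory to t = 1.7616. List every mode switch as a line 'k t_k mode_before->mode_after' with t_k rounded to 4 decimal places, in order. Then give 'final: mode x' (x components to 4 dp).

Mode 3: guard c·x = -0.5415 hit at Δt = 1.3711 (t = 1.3711), x⁻ = (0.5415) → reset → x⁺ = (0.8994), jump to mode 2
Mode 2: flow for 0.3905 to horizon, guard not reached → x = (0.3220)

1 1.3711 3->2
final: 2 0.3220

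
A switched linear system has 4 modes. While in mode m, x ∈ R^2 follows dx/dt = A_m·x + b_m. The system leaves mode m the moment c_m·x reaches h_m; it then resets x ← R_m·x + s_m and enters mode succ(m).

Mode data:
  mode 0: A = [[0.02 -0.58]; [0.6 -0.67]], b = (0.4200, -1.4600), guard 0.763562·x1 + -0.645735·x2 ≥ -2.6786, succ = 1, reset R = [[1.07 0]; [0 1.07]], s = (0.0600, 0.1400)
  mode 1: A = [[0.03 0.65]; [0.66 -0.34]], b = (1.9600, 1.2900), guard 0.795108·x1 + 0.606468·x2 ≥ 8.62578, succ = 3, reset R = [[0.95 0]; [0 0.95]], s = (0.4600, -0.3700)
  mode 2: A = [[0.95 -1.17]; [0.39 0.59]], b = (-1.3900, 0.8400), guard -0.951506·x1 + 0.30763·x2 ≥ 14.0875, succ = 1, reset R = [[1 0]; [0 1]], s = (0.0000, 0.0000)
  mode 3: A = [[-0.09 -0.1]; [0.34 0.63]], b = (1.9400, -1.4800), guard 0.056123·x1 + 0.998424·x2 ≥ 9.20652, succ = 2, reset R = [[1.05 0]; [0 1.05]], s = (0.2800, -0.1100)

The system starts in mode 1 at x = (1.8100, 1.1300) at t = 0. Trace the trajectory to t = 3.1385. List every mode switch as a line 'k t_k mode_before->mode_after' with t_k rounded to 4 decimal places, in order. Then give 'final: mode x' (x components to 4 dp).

Mode 1: guard c·x = 8.6258 hit at Δt = 1.3071 (t = 1.3071), x⁻ = (6.9782, 5.0742) → reset → x⁺ = (7.0893, 4.4505), jump to mode 3
Mode 3: guard c·x = 9.2065 hit at Δt = 0.8555 (t = 2.1626), x⁻ = (7.6309, 8.7921) → reset → x⁺ = (8.2925, 9.1217), jump to mode 2
Mode 2: flow for 0.9759 to horizon, guard not reached → x = (-6.4020, 19.2344)

1 1.3071 1->3
2 2.1626 3->2
final: 2 -6.4020 19.2344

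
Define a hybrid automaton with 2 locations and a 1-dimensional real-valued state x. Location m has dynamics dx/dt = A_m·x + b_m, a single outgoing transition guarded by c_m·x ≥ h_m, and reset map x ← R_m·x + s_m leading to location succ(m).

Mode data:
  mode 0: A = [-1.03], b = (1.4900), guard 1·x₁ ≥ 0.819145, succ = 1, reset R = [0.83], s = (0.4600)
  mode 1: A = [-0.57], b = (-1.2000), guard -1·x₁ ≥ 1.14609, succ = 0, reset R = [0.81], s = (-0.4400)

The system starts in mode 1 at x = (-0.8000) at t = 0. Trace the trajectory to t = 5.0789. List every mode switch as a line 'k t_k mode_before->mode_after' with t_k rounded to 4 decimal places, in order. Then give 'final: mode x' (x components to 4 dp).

1 0.5405 1->0
2 1.9978 0->1
3 4.1361 1->0
final: 0 0.3806

Mode 1: guard c·x = 1.1461 hit at Δt = 0.5405 (t = 0.5405), x⁻ = (-1.1461) → reset → x⁺ = (-1.3683), jump to mode 0
Mode 0: guard c·x = 0.8191 hit at Δt = 1.4573 (t = 1.9978), x⁻ = (0.8191) → reset → x⁺ = (1.1399), jump to mode 1
Mode 1: guard c·x = 1.1461 hit at Δt = 2.1383 (t = 4.1361), x⁻ = (-1.1461) → reset → x⁺ = (-1.3683), jump to mode 0
Mode 0: flow for 0.9428 to horizon, guard not reached → x = (0.3806)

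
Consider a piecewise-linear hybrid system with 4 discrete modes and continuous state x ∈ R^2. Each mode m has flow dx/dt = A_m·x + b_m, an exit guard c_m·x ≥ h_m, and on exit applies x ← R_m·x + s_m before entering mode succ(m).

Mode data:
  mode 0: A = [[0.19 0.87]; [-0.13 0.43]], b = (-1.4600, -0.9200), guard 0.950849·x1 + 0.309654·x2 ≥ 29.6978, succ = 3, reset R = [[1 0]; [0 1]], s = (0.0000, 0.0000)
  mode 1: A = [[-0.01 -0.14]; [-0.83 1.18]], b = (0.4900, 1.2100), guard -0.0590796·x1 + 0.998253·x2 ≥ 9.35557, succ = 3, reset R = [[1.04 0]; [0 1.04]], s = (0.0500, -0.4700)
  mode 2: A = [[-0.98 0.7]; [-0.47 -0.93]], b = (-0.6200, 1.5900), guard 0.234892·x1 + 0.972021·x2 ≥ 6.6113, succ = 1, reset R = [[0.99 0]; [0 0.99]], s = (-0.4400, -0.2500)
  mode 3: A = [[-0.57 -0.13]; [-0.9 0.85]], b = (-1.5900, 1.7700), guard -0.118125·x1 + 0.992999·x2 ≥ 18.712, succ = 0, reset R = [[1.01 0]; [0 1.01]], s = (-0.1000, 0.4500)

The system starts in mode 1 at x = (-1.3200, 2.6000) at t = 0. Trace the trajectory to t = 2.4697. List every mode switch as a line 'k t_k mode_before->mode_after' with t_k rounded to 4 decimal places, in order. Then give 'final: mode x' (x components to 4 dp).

1 0.7633 1->3
2 1.3816 3->0
final: 0 19.2186 28.1720

Mode 1: guard c·x = 9.3556 hit at Δt = 0.7633 (t = 0.7633), x⁻ = (-1.5166, 9.2822) → reset → x⁺ = (-1.5273, 9.1835), jump to mode 3
Mode 3: guard c·x = 18.7120 hit at Δt = 0.6183 (t = 1.3816), x⁻ = (-2.8270, 18.5076) → reset → x⁺ = (-2.9553, 19.1427), jump to mode 0
Mode 0: flow for 1.0881 to horizon, guard not reached → x = (19.2186, 28.1720)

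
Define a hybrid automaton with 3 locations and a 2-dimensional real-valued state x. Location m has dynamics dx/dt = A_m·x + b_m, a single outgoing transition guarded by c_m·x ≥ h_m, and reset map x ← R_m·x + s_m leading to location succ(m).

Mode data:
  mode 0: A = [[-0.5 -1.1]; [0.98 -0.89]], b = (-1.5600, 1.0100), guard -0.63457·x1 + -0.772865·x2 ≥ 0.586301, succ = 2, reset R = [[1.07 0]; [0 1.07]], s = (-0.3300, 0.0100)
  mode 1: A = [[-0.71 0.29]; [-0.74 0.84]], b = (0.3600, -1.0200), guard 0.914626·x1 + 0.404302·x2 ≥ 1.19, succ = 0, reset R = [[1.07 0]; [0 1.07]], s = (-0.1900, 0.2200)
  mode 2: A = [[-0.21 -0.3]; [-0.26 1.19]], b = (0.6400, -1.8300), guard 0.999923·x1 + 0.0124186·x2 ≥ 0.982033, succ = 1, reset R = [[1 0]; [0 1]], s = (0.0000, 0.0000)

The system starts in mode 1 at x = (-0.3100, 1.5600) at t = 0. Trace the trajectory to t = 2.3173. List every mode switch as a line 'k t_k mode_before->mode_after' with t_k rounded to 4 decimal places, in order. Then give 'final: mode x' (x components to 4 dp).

1 0.9529 1->0
2 1.7828 0->2
final: 2 -2.1474 1.0767

Mode 1: guard c·x = 1.1900 hit at Δt = 0.9529 (t = 0.9529), x⁻ = (0.4498, 1.9258) → reset → x⁺ = (0.2913, 2.2806), jump to mode 0
Mode 0: guard c·x = 0.5863 hit at Δt = 0.8299 (t = 1.7828), x⁻ = (-2.1061, 0.9706) → reset → x⁺ = (-2.5835, 1.0486), jump to mode 2
Mode 2: flow for 0.5345 to horizon, guard not reached → x = (-2.1474, 1.0767)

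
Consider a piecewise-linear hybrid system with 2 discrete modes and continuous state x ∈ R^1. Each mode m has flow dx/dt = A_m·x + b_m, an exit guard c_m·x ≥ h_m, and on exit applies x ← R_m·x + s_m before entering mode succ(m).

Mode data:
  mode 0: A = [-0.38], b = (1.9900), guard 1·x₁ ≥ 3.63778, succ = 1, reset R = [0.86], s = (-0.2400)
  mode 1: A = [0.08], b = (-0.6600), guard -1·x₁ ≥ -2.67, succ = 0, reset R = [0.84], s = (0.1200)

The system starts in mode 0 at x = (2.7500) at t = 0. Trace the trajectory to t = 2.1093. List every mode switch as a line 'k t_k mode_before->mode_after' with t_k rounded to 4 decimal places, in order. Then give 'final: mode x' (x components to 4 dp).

1 1.1621 0->1
2 1.6614 1->0
final: 0 2.8126

Mode 0: guard c·x = 3.6378 hit at Δt = 1.1621 (t = 1.1621), x⁻ = (3.6378) → reset → x⁺ = (2.8885), jump to mode 1
Mode 1: guard c·x = -2.6700 hit at Δt = 0.4993 (t = 1.6614), x⁻ = (2.6700) → reset → x⁺ = (2.3628), jump to mode 0
Mode 0: flow for 0.4479 to horizon, guard not reached → x = (2.8126)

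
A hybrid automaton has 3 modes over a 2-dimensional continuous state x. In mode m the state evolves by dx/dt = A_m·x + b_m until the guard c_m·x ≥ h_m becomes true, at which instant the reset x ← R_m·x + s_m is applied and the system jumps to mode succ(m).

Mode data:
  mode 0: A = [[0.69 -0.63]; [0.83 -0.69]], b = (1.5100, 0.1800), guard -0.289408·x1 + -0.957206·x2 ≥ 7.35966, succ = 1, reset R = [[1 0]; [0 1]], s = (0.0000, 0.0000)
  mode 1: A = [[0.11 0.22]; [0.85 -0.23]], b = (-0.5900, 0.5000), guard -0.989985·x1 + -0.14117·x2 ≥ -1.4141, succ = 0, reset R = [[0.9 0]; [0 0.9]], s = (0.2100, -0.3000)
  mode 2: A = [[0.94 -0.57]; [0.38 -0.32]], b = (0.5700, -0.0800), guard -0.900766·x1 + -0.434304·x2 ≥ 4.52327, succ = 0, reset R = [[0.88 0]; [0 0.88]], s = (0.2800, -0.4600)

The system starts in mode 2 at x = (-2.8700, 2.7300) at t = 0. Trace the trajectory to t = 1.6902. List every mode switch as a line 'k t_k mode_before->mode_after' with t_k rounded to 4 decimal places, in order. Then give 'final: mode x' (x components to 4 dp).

1 0.6157 2->0
final: 0 -6.3312 -3.1425

Mode 2: guard c·x = 4.5233 hit at Δt = 0.6157 (t = 0.6157), x⁻ = (-5.6495, 1.3024) → reset → x⁺ = (-4.6916, 0.6861), jump to mode 0
Mode 0: flow for 1.0745 to horizon, guard not reached → x = (-6.3312, -3.1425)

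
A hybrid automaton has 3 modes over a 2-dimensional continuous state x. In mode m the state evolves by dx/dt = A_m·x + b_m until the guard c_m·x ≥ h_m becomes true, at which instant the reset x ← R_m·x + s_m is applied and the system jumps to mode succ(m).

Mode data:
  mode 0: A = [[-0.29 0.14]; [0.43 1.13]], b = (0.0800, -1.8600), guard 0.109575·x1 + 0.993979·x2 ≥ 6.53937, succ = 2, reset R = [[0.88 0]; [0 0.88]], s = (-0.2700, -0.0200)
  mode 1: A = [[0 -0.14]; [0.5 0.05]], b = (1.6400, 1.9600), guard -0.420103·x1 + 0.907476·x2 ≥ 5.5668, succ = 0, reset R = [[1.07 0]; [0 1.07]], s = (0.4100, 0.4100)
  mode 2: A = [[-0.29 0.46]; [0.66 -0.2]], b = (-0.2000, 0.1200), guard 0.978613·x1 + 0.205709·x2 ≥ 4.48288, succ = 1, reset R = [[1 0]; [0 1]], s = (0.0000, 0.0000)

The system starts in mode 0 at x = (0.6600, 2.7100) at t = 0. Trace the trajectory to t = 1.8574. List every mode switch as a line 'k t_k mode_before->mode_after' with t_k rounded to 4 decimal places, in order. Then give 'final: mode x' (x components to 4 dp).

Mode 0: guard c·x = 6.5394 hit at Δt = 1.1636 (t = 1.1636), x⁻ = (1.1399, 6.4533) → reset → x⁺ = (0.7332, 5.6589), jump to mode 2
Mode 2: flow for 0.6938 to horizon, guard not reached → x = (2.0895, 5.6236)

1 1.1636 0->2
final: 2 2.0895 5.6236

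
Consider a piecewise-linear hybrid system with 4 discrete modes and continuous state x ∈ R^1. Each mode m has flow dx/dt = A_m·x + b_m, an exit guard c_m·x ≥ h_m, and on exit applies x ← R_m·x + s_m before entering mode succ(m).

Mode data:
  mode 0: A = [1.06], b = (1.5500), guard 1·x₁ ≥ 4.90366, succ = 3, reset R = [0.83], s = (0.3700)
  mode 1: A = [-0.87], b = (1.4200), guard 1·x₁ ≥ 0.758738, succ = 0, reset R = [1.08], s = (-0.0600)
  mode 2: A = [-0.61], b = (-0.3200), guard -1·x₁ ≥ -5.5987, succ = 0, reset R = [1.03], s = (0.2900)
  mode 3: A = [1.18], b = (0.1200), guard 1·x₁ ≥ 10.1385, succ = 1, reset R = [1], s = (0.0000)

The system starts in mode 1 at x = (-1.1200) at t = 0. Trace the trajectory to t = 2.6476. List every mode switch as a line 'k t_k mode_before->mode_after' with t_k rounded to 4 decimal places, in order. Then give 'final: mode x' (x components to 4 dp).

Mode 1: guard c·x = 0.7587 hit at Δt = 1.3192 (t = 1.3192), x⁻ = (0.7587) → reset → x⁺ = (0.7594), jump to mode 0
Mode 0: guard c·x = 4.9037 hit at Δt = 0.9931 (t = 2.3123), x⁻ = (4.9037) → reset → x⁺ = (4.4400), jump to mode 3
Mode 3: flow for 0.3353 to horizon, guard not reached → x = (6.6444)

1 1.3192 1->0
2 2.3123 0->3
final: 3 6.6444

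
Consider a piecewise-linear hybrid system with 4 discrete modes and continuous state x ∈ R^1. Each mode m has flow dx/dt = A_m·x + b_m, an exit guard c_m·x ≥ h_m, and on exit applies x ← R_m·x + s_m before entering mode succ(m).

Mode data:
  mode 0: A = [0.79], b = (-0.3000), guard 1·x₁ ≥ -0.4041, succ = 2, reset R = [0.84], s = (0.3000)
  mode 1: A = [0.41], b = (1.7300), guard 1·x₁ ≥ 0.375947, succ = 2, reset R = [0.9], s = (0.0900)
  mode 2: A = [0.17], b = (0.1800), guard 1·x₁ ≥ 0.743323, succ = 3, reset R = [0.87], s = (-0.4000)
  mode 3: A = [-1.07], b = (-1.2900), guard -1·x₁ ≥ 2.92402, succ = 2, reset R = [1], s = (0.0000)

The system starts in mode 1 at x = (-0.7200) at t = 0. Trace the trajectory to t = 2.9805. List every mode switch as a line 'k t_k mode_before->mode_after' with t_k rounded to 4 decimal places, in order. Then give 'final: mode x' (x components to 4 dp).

1 0.6645 1->2
2 1.7945 2->3
final: 3 -0.7974

Mode 1: guard c·x = 0.3759 hit at Δt = 0.6645 (t = 0.6645), x⁻ = (0.3759) → reset → x⁺ = (0.4284), jump to mode 2
Mode 2: guard c·x = 0.7433 hit at Δt = 1.1300 (t = 1.7945), x⁻ = (0.7433) → reset → x⁺ = (0.2467), jump to mode 3
Mode 3: flow for 1.1860 to horizon, guard not reached → x = (-0.7974)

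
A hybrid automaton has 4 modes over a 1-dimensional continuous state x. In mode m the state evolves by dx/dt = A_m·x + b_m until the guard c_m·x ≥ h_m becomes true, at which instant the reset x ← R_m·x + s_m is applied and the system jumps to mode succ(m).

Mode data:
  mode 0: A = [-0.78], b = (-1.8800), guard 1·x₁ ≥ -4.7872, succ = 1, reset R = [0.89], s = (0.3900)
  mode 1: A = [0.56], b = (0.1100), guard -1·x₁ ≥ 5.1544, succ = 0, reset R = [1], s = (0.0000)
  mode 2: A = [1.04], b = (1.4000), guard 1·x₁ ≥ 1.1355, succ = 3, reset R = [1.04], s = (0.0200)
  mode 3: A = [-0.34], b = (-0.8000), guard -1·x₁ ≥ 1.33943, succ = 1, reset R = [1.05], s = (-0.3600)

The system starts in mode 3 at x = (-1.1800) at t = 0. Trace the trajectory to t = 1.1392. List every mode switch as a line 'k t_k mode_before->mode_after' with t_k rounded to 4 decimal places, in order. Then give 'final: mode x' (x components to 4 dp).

1 0.4297 3->1
final: 1 -2.5323

Mode 3: guard c·x = 1.3394 hit at Δt = 0.4297 (t = 0.4297), x⁻ = (-1.3394) → reset → x⁺ = (-1.7664), jump to mode 1
Mode 1: flow for 0.7095 to horizon, guard not reached → x = (-2.5323)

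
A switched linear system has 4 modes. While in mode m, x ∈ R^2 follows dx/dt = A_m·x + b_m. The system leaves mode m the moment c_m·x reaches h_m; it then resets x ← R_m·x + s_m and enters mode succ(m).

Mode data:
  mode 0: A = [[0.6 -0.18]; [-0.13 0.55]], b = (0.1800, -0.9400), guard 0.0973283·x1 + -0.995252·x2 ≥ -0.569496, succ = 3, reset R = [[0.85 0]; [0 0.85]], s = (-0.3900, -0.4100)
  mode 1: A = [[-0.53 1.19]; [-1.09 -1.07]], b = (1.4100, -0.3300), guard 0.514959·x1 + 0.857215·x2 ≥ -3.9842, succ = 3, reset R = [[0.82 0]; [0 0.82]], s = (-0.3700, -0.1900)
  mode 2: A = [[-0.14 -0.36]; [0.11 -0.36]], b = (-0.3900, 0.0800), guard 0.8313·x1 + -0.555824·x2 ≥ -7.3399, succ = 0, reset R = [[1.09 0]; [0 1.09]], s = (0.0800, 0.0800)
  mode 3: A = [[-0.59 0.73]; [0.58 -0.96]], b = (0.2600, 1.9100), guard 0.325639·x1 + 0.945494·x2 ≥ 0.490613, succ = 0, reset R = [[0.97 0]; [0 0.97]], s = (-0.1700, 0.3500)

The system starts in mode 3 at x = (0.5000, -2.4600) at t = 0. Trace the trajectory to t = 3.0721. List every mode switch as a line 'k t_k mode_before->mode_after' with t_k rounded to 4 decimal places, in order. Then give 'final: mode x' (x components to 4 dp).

Mode 3: guard c·x = 0.4906 hit at Δt = 1.0982 (t = 1.0982), x⁻ = (0.1321, 0.4734) → reset → x⁺ = (-0.0419, 0.8092), jump to mode 0
Mode 0: guard c·x = -0.5695 hit at Δt = 0.4331 (t = 1.5313), x⁻ = (-0.0276, 0.5695) → reset → x⁺ = (-0.4134, 0.0741), jump to mode 3
Mode 3: guard c·x = 0.4906 hit at Δt = 0.3561 (t = 1.8874), x⁻ = (-0.1707, 0.5777) → reset → x⁺ = (-0.3356, 0.9104), jump to mode 0
Mode 0: guard c·x = -0.5695 hit at Δt = 0.7972 (t = 2.6846), x⁻ = (-0.4945, 0.5239) → reset → x⁺ = (-0.8104, 0.0353), jump to mode 3
Mode 3: flow for 0.3875 to horizon, guard not reached → x = (-0.4796, 0.5223)

1 1.0982 3->0
2 1.5313 0->3
3 1.8874 3->0
4 2.6846 0->3
final: 3 -0.4796 0.5223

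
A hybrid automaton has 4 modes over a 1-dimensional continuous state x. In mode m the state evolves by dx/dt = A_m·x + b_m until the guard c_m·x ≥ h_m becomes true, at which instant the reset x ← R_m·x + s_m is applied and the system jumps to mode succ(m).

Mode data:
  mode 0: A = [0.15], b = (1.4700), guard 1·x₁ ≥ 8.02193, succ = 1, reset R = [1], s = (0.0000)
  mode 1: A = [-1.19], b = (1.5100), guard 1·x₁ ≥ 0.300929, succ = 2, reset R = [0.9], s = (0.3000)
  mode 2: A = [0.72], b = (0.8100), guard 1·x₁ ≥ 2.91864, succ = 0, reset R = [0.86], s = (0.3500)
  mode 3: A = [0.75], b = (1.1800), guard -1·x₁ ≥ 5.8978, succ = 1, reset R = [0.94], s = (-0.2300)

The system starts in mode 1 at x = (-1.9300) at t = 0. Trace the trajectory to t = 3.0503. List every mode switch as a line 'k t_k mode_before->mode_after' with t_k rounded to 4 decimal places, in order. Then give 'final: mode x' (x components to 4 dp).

1 1.0045 1->2
2 2.2114 2->0
final: 0 4.5577

Mode 1: guard c·x = 0.3009 hit at Δt = 1.0045 (t = 1.0045), x⁻ = (0.3009) → reset → x⁺ = (0.5708), jump to mode 2
Mode 2: guard c·x = 2.9186 hit at Δt = 1.2069 (t = 2.2114), x⁻ = (2.9186) → reset → x⁺ = (2.8600), jump to mode 0
Mode 0: flow for 0.8389 to horizon, guard not reached → x = (4.5577)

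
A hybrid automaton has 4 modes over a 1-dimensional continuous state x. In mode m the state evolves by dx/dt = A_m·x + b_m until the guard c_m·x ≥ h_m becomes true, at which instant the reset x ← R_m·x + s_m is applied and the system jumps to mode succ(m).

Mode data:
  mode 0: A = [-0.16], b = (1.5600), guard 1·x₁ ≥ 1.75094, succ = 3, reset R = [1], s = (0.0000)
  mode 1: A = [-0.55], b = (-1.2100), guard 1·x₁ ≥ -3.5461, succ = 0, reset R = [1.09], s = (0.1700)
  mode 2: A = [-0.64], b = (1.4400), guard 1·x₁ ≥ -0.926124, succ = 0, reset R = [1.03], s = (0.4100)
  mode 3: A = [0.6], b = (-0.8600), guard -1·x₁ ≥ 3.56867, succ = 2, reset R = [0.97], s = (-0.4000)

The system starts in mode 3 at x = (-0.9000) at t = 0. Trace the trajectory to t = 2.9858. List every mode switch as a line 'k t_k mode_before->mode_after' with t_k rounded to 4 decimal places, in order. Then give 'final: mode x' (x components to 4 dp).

Mode 3: guard c·x = 3.5687 hit at Δt = 1.2709 (t = 1.2709), x⁻ = (-3.5687) → reset → x⁺ = (-3.8616), jump to mode 2
Mode 2: guard c·x = -0.9261 hit at Δt = 1.0227 (t = 2.2936), x⁻ = (-0.9261) → reset → x⁺ = (-0.5439), jump to mode 0
Mode 0: flow for 0.6922 to horizon, guard not reached → x = (0.5353)

1 1.2709 3->2
2 2.2936 2->0
final: 0 0.5353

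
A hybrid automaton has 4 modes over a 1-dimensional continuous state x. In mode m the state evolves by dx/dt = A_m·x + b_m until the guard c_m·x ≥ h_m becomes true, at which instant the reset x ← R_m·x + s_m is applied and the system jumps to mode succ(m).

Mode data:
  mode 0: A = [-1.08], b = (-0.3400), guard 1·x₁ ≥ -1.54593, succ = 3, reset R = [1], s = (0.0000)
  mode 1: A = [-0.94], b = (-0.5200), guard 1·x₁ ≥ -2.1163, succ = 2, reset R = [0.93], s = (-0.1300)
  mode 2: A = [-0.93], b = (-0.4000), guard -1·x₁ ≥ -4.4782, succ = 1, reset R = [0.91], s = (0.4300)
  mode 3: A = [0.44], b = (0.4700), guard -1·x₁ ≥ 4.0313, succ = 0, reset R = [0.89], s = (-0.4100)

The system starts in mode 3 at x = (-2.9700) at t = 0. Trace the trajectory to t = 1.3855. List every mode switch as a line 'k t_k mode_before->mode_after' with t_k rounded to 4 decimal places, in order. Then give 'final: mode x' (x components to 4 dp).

Mode 3: guard c·x = 4.0313 hit at Δt = 1.0078 (t = 1.0078), x⁻ = (-4.0313) → reset → x⁺ = (-3.9979), jump to mode 0
Mode 0: flow for 0.3777 to horizon, guard not reached → x = (-2.7642)

1 1.0078 3->0
final: 0 -2.7642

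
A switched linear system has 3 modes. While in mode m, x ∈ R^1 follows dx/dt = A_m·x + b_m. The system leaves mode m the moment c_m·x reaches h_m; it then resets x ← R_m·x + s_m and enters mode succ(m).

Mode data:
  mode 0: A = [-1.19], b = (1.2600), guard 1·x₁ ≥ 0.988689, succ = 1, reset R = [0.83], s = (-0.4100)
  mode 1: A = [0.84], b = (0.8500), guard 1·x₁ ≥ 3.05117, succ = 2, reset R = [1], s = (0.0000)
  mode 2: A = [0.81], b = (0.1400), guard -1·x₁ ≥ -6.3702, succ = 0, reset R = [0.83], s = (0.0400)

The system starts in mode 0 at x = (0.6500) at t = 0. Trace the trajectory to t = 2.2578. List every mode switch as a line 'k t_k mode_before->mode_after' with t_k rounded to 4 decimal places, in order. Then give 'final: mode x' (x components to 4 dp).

1 1.4814 0->1
final: 1 1.7189

Mode 0: guard c·x = 0.9887 hit at Δt = 1.4814 (t = 1.4814), x⁻ = (0.9887) → reset → x⁺ = (0.4106), jump to mode 1
Mode 1: flow for 0.7764 to horizon, guard not reached → x = (1.7189)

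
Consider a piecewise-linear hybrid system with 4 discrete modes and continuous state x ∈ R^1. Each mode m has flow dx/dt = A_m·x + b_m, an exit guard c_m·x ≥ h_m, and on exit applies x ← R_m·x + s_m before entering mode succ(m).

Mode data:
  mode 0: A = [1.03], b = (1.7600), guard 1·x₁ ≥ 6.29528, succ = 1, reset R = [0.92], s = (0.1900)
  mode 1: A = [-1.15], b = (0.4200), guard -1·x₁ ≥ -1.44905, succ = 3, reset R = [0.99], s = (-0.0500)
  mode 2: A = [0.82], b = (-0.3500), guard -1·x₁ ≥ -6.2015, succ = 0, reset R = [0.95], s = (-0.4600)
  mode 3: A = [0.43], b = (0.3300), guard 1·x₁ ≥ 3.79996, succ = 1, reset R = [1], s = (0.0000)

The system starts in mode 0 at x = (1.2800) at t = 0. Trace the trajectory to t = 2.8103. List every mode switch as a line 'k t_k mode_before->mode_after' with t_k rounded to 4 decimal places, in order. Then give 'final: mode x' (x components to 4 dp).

Mode 0: guard c·x = 6.2953 hit at Δt = 0.9564 (t = 0.9564), x⁻ = (6.2953) → reset → x⁺ = (5.9817), jump to mode 1
Mode 1: guard c·x = -1.4490 hit at Δt = 1.4306 (t = 2.3870), x⁻ = (1.4491) → reset → x⁺ = (1.3846), jump to mode 3
Mode 3: flow for 0.4233 to horizon, guard not reached → x = (1.8142)

1 0.9564 0->1
2 2.3870 1->3
final: 3 1.8142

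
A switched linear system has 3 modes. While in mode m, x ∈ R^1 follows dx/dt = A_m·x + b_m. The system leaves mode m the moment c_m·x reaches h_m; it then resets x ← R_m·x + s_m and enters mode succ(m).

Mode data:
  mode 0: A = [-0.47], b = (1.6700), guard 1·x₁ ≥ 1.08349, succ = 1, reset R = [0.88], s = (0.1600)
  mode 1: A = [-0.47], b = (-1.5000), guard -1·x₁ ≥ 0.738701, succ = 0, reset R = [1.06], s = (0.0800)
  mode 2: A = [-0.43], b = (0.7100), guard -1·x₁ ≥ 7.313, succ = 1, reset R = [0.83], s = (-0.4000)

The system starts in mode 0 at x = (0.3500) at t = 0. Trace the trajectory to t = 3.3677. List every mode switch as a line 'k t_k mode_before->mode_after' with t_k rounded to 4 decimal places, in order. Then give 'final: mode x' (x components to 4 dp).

1 0.5533 0->1
2 1.7502 1->0
3 2.9082 0->1
final: 1 0.2774

Mode 0: guard c·x = 1.0835 hit at Δt = 0.5533 (t = 0.5533), x⁻ = (1.0835) → reset → x⁺ = (1.1135), jump to mode 1
Mode 1: guard c·x = 0.7387 hit at Δt = 1.1969 (t = 1.7502), x⁻ = (-0.7387) → reset → x⁺ = (-0.7030), jump to mode 0
Mode 0: guard c·x = 1.0835 hit at Δt = 1.1580 (t = 2.9082), x⁻ = (1.0835) → reset → x⁺ = (1.1135), jump to mode 1
Mode 1: flow for 0.4595 to horizon, guard not reached → x = (0.2774)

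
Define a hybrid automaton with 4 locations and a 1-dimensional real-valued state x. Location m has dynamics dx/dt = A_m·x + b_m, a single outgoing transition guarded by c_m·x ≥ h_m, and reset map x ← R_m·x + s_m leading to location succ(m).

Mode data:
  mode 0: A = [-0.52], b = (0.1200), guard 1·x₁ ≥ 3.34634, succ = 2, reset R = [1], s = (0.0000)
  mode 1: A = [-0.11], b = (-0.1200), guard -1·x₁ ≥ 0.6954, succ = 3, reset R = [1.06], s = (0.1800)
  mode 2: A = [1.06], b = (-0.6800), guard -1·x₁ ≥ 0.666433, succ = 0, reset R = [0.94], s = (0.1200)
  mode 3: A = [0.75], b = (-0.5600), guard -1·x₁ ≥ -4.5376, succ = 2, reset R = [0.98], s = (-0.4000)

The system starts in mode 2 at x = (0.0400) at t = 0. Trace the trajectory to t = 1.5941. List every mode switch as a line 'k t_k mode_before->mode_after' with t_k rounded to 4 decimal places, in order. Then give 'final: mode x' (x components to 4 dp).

Mode 2: guard c·x = 0.6664 hit at Δt = 0.7328 (t = 0.7328), x⁻ = (-0.6664) → reset → x⁺ = (-0.5064), jump to mode 0
Mode 0: flow for 0.8613 to horizon, guard not reached → x = (-0.2403)

1 0.7328 2->0
final: 0 -0.2403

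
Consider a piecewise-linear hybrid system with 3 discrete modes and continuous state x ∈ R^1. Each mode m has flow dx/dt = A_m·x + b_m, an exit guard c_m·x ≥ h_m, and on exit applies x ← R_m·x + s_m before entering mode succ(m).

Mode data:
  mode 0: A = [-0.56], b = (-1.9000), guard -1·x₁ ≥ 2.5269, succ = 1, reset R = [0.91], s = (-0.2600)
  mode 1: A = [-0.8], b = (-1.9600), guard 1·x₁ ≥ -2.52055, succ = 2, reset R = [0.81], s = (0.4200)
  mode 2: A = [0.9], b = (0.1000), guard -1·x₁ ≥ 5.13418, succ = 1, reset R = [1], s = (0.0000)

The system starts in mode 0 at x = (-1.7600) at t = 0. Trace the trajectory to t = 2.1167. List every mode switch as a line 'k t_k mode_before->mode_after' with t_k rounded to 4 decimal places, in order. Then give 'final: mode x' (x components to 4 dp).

1 1.1326 0->1
2 1.6819 1->2
final: 2 -2.3452

Mode 0: guard c·x = 2.5269 hit at Δt = 1.1326 (t = 1.1326), x⁻ = (-2.5269) → reset → x⁺ = (-2.5595), jump to mode 1
Mode 1: guard c·x = -2.5206 hit at Δt = 0.5493 (t = 1.6819), x⁻ = (-2.5206) → reset → x⁺ = (-1.6216), jump to mode 2
Mode 2: flow for 0.4348 to horizon, guard not reached → x = (-2.3452)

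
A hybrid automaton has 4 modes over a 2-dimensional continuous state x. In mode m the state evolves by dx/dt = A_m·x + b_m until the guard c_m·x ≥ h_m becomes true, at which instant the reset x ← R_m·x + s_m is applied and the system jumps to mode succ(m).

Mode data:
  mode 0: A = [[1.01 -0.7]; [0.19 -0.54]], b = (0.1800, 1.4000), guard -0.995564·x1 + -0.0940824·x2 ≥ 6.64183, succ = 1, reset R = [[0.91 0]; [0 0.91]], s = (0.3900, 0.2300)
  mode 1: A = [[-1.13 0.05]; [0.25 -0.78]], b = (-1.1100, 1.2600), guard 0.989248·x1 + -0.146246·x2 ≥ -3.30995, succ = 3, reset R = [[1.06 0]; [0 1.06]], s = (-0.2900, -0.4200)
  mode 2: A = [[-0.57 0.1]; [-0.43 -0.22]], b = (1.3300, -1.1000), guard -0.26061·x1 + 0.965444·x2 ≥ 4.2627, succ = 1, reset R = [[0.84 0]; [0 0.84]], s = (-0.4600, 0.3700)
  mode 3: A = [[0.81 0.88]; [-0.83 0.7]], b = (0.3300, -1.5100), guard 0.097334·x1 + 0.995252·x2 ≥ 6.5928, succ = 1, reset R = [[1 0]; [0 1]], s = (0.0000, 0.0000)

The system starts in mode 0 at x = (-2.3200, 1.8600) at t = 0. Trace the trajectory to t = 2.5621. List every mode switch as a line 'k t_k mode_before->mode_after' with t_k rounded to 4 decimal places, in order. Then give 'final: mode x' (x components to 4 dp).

Mode 0: guard c·x = 6.6418 hit at Δt = 0.8390 (t = 0.8390), x⁻ = (-6.8187, 1.5580) → reset → x⁺ = (-5.8150, 1.6478), jump to mode 1
Mode 1: guard c·x = -3.3100 hit at Δt = 0.6826 (t = 1.5216), x⁻ = (-3.1868, 1.0763) → reset → x⁺ = (-3.6680, 0.7209), jump to mode 3
Mode 3: flow for 1.0405 to horizon, guard not reached → x = (-4.9070, 4.7999)

1 0.8390 0->1
2 1.5216 1->3
final: 3 -4.9070 4.7999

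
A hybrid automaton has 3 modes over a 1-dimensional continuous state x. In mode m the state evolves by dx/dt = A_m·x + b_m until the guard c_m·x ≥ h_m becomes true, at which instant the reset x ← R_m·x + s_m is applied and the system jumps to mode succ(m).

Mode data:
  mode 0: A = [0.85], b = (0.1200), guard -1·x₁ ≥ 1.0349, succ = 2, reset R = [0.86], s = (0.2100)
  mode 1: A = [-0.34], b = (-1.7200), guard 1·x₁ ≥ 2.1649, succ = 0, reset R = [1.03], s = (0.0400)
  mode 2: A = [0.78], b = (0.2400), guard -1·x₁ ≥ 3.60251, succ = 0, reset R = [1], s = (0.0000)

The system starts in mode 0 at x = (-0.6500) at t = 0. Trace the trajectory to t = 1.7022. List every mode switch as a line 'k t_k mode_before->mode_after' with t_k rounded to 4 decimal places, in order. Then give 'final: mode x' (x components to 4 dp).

Mode 0: guard c·x = 1.0349 hit at Δt = 0.6627 (t = 0.6627), x⁻ = (-1.0349) → reset → x⁺ = (-0.6800), jump to mode 2
Mode 2: flow for 1.0395 to horizon, guard not reached → x = (-1.1453)

1 0.6627 0->2
final: 2 -1.1453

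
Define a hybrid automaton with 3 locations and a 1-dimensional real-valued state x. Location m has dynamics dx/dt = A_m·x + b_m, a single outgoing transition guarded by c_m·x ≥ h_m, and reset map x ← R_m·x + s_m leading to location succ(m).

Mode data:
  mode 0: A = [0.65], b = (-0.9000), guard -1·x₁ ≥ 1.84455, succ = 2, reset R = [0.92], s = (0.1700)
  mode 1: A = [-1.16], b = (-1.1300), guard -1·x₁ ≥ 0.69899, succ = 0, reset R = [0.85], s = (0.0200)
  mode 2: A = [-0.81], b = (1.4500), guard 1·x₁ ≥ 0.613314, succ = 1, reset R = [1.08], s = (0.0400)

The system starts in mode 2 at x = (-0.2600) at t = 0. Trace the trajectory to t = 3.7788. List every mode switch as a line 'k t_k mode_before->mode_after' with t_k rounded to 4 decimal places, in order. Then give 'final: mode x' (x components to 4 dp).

Mode 2: guard c·x = 0.6133 hit at Δt = 0.6853 (t = 0.6853), x⁻ = (0.6133) → reset → x⁺ = (0.7024), jump to mode 1
Mode 1: guard c·x = 0.6990 hit at Δt = 1.5579 (t = 2.2432), x⁻ = (-0.6990) → reset → x⁺ = (-0.5741), jump to mode 0
Mode 0: guard c·x = 1.8445 hit at Δt = 0.7691 (t = 3.0123), x⁻ = (-1.8445) → reset → x⁺ = (-1.5270), jump to mode 2
Mode 2: flow for 0.7665 to horizon, guard not reached → x = (0.0072)

1 0.6853 2->1
2 2.2432 1->0
3 3.0123 0->2
final: 2 0.0072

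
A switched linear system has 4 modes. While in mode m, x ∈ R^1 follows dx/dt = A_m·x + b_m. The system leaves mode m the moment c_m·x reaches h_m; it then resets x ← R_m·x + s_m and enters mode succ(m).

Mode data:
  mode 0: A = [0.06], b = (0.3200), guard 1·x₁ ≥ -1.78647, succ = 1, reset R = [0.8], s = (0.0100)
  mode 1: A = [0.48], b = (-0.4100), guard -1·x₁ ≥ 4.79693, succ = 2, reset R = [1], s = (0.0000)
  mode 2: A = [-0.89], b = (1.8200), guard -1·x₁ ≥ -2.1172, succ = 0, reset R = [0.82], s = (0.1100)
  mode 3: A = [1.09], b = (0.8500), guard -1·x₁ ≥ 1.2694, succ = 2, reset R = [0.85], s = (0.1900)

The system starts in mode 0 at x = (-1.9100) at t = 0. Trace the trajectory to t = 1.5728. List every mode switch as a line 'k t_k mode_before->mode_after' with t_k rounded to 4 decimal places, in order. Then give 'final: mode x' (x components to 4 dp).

Mode 0: guard c·x = -1.7865 hit at Δt = 0.5908 (t = 0.5908), x⁻ = (-1.7865) → reset → x⁺ = (-1.4192), jump to mode 1
Mode 1: flow for 0.9820 to horizon, guard not reached → x = (-2.7881)

1 0.5908 0->1
final: 1 -2.7881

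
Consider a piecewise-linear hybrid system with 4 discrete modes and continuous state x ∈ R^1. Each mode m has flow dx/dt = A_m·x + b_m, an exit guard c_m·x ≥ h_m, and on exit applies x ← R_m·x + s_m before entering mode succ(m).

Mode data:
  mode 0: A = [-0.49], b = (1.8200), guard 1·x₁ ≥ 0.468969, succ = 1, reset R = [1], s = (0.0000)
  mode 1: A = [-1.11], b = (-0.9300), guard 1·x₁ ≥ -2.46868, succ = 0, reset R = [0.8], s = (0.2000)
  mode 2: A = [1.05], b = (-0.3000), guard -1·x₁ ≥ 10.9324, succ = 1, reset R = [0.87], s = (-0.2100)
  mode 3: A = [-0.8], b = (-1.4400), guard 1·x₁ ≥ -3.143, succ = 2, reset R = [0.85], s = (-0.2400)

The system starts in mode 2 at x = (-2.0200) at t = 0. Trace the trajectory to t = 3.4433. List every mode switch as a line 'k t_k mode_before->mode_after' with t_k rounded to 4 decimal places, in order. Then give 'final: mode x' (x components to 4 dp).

Mode 2: guard c·x = 10.9324 hit at Δt = 1.5068 (t = 1.5068), x⁻ = (-10.9324) → reset → x⁺ = (-9.7212), jump to mode 1
Mode 1: guard c·x = -2.4687 hit at Δt = 1.5271 (t = 3.0339), x⁻ = (-2.4687) → reset → x⁺ = (-1.7749), jump to mode 0
Mode 0: flow for 0.4094 to horizon, guard not reached → x = (-0.7772)

1 1.5068 2->1
2 3.0339 1->0
final: 0 -0.7772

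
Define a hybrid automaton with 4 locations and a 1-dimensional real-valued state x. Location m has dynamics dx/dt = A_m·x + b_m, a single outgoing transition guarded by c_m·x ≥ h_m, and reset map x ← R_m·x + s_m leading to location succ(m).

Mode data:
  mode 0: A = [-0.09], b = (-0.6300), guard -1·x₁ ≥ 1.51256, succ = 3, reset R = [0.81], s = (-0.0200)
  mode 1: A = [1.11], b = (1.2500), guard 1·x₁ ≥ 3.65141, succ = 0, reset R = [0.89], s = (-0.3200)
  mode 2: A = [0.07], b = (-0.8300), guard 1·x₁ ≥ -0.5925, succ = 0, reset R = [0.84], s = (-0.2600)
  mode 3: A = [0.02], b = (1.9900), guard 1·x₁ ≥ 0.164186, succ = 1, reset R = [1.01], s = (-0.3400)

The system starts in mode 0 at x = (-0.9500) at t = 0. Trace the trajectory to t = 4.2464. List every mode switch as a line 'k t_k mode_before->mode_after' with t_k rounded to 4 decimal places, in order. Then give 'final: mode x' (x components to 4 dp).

1 1.0844 0->3
2 1.7965 3->1
3 3.2498 1->0
final: 0 2.0779

Mode 0: guard c·x = 1.5126 hit at Δt = 1.0844 (t = 1.0844), x⁻ = (-1.5126) → reset → x⁺ = (-1.2452), jump to mode 3
Mode 3: guard c·x = 0.1642 hit at Δt = 0.7121 (t = 1.7965), x⁻ = (0.1642) → reset → x⁺ = (-0.1742), jump to mode 1
Mode 1: guard c·x = 3.6514 hit at Δt = 1.4533 (t = 3.2498), x⁻ = (3.6514) → reset → x⁺ = (2.9298), jump to mode 0
Mode 0: flow for 0.9966 to horizon, guard not reached → x = (2.0779)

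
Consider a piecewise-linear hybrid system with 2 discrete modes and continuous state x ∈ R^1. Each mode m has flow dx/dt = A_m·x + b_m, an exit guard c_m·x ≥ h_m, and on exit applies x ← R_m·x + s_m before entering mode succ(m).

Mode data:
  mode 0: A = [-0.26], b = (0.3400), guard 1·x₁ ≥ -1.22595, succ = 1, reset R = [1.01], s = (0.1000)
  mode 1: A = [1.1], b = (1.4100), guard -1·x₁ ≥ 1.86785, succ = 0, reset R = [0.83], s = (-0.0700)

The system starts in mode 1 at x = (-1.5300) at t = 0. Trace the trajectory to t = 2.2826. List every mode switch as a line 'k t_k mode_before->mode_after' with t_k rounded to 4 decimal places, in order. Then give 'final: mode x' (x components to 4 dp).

Mode 1: guard c·x = 1.8679 hit at Δt = 0.7811 (t = 0.7811), x⁻ = (-1.8678) → reset → x⁺ = (-1.6203), jump to mode 0
Mode 0: guard c·x = -1.2260 hit at Δt = 0.5564 (t = 1.3375), x⁻ = (-1.2260) → reset → x⁺ = (-1.1382), jump to mode 1
Mode 1: flow for 0.9451 to horizon, guard not reached → x = (-0.8757)

1 0.7811 1->0
2 1.3375 0->1
final: 1 -0.8757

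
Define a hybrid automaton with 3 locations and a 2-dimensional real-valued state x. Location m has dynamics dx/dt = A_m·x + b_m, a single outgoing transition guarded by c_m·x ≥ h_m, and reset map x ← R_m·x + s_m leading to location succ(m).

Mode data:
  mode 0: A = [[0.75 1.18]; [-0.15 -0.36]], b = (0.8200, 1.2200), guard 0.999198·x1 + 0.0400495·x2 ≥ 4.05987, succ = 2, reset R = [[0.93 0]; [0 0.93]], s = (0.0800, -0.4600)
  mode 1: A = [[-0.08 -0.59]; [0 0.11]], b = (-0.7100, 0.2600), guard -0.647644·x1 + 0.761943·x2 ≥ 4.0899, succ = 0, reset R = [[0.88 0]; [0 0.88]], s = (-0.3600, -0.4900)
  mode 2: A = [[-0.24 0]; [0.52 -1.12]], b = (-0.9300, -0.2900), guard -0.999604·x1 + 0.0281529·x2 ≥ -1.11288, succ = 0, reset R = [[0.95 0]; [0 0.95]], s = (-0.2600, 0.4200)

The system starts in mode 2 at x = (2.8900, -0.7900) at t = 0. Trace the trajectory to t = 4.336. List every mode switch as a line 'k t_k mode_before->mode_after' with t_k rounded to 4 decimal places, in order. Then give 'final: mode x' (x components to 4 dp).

1 1.2640 2->0
2 2.1649 0->2
3 3.9538 2->0
final: 0 2.0490 1.2608

Mode 2: guard c·x = -1.1129 hit at Δt = 1.2640 (t = 1.2640), x⁻ = (1.1198, 0.2308) → reset → x⁺ = (0.8038, 0.6393), jump to mode 0
Mode 0: guard c·x = 4.0599 hit at Δt = 0.9009 (t = 2.1649), x⁻ = (4.0175, 1.1386) → reset → x⁺ = (3.8163, 0.5989), jump to mode 2
Mode 2: guard c·x = -1.1129 hit at Δt = 1.7889 (t = 3.9538), x⁻ = (1.1315, 0.6458) → reset → x⁺ = (0.8149, 1.0335), jump to mode 0
Mode 0: flow for 0.3822 to horizon, guard not reached → x = (2.0490, 1.2608)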